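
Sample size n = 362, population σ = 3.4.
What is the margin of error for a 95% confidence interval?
Margin of error = 0.35

Margin of error = z* · σ/√n
= 1.960 · 3.4/√362
= 1.960 · 3.4/19.0263
= 0.35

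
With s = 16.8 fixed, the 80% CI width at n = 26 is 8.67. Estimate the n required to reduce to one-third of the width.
n ≈ 234

CI width ∝ 1/√n
To reduce width by factor 3, need √n to grow by 3 → need 3² = 9 times as many samples.

Current: n = 26, width = 8.67
New: n = 234, width ≈ 2.82

Width reduced by factor of 8.67/2.82 = 3.07.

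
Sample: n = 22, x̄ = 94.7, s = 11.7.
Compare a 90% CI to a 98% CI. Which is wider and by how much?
98% CI is wider by 3.97

df = 21
90% CI: t* = 1.721, (90.41, 98.99), width = 2 · t* · s/√n = 8.59
98% CI: t* = 2.518, (88.42, 100.98), width = 2 · t* · s/√n = 12.56

The 98% CI is wider by 12.56 - 8.59 = 3.97.
Higher confidence requires a wider interval.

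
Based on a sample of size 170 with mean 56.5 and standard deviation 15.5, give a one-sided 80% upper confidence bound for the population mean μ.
μ ≤ 57.50

Upper bound (one-sided):
t* = 0.844 (one-sided for 80%)
Upper bound = x̄ + t* · s/√n = 56.5 + 0.844 · 15.5/√170 = 57.50

We are 80% confident that μ ≤ 57.50.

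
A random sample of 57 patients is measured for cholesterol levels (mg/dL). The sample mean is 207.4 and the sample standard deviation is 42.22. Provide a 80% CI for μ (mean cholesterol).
(200.15, 214.65)

t-interval (σ unknown):
df = n - 1 = 56
t* = 1.297 for 80% confidence

Margin of error = t* · s/√n = 1.297 · 42.22/√57 = 7.25

CI: (200.15, 214.65)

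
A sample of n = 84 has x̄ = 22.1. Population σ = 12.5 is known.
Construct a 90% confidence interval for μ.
(19.86, 24.34)

z-interval (σ known):
z* = 1.645 for 90% confidence

Margin of error = z* · σ/√n = 1.645 · 12.5/√84 = 2.24

CI: (22.1 - 2.24, 22.1 + 2.24) = (19.86, 24.34)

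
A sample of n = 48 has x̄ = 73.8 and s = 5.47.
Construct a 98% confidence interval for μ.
(71.90, 75.70)

t-interval (σ unknown):
df = n - 1 = 47
t* = 2.408 for 98% confidence

Margin of error = t* · s/√n = 2.408 · 5.47/√48 = 1.90

CI: (71.90, 75.70)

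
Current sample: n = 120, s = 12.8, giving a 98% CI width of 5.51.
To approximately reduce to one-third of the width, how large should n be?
n ≈ 1080

CI width ∝ 1/√n
To reduce width by factor 3, need √n to grow by 3 → need 3² = 9 times as many samples.

Current: n = 120, width = 5.51
New: n = 1080, width ≈ 1.82

Width reduced by factor of 5.51/1.82 = 3.03.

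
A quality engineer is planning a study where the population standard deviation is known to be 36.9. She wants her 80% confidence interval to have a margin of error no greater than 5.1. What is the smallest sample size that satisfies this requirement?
n ≥ 87

For margin E ≤ 5.1:
n ≥ (z* · σ / E)²
n ≥ (1.282 · 36.9 / 5.1)²
n ≥ 86.04

Minimum n = 87 (rounding up)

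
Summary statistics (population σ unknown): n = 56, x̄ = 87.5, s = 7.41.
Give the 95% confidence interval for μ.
(85.52, 89.48)

t-interval (σ unknown):
df = n - 1 = 55
t* = 2.004 for 95% confidence

Margin of error = t* · s/√n = 2.004 · 7.41/√56 = 1.98

CI: (85.52, 89.48)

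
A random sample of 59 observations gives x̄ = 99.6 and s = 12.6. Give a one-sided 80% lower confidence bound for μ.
μ ≥ 98.21

Lower bound (one-sided):
t* = 0.848 (one-sided for 80%)
Lower bound = x̄ - t* · s/√n = 99.6 - 0.848 · 12.6/√59 = 98.21

We are 80% confident that μ ≥ 98.21.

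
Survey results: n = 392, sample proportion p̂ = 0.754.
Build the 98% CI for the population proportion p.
(0.703, 0.805)

Proportion CI:
SE = √(p̂(1-p̂)/n) = √(0.754 · 0.246 / 392) = 0.02175

z* = 2.326
Margin = z* · SE = 2.326 · 0.02175 = 0.0506

CI: 0.754 ± 0.0506 = (0.703, 0.805)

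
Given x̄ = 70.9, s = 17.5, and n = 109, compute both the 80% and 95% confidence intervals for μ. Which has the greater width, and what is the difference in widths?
95% CI is wider by 2.32

df = 108
80% CI: t* = 1.289, (68.74, 73.06), width = 2 · t* · s/√n = 4.32
95% CI: t* = 1.982, (67.58, 74.22), width = 2 · t* · s/√n = 6.64

The 95% CI is wider by 6.64 - 4.32 = 2.32.
Higher confidence requires a wider interval.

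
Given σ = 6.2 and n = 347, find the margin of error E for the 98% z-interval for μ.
Margin of error = 0.77

Margin of error = z* · σ/√n
= 2.326 · 6.2/√347
= 2.326 · 6.2/18.6279
= 0.77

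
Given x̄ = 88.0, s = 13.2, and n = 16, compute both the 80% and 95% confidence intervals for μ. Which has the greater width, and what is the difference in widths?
95% CI is wider by 5.21

df = 15
80% CI: t* = 1.341, (83.57, 92.43), width = 2 · t* · s/√n = 8.85
95% CI: t* = 2.131, (80.97, 95.03), width = 2 · t* · s/√n = 14.06

The 95% CI is wider by 14.06 - 8.85 = 5.21.
Higher confidence requires a wider interval.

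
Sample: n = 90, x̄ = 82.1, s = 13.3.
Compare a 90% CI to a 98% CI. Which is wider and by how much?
98% CI is wider by 1.98

df = 89
90% CI: t* = 1.662, (79.77, 84.43), width = 2 · t* · s/√n = 4.66
98% CI: t* = 2.369, (78.78, 85.42), width = 2 · t* · s/√n = 6.64

The 98% CI is wider by 6.64 - 4.66 = 1.98.
Higher confidence requires a wider interval.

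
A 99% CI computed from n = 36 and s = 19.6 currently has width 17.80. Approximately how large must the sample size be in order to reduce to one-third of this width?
n ≈ 324

CI width ∝ 1/√n
To reduce width by factor 3, need √n to grow by 3 → need 3² = 9 times as many samples.

Current: n = 36, width = 17.80
New: n = 324, width ≈ 5.64

Width reduced by factor of 17.80/5.64 = 3.16.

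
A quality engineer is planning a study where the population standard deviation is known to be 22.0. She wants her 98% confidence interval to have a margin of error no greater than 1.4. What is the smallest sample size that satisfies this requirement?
n ≥ 1337

For margin E ≤ 1.4:
n ≥ (z* · σ / E)²
n ≥ (2.326 · 22.0 / 1.4)²
n ≥ 1336.01

Minimum n = 1337 (rounding up)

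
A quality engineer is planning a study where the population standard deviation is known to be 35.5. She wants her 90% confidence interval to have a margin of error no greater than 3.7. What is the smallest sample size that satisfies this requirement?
n ≥ 250

For margin E ≤ 3.7:
n ≥ (z* · σ / E)²
n ≥ (1.645 · 35.5 / 3.7)²
n ≥ 249.11

Minimum n = 250 (rounding up)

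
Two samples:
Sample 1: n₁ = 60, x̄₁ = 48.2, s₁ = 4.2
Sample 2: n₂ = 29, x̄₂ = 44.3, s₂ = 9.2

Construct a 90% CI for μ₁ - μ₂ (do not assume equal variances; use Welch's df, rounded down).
(0.87, 6.93)

Difference: x̄₁ - x̄₂ = 3.90
SE = √(s₁²/n₁ + s₂²/n₂) = √(4.2²/60 + 9.2²/29) = 1.7924
df = 33.76 → 33 (Welch–Satterthwaite, rounded down)
t* = 1.692

CI: 3.90 ± 1.692 · 1.7924 = 3.90 ± 3.03 = (0.87, 6.93)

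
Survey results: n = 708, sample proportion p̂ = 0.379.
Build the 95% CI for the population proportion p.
(0.343, 0.415)

Proportion CI:
SE = √(p̂(1-p̂)/n) = √(0.379 · 0.621 / 708) = 0.01823

z* = 1.960
Margin = z* · SE = 1.960 · 0.01823 = 0.0357

CI: 0.379 ± 0.0357 = (0.343, 0.415)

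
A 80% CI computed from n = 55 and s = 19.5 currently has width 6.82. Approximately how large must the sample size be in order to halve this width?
n ≈ 220

CI width ∝ 1/√n
To reduce width by factor 2, need √n to grow by 2 → need 2² = 4 times as many samples.

Current: n = 55, width = 6.82
New: n = 220, width ≈ 3.38

Width reduced by factor of 6.82/3.38 = 2.02.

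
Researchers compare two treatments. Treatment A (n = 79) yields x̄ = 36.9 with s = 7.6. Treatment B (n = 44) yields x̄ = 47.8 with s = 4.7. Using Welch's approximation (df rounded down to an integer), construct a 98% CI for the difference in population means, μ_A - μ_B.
(-13.52, -8.28)

Difference: x̄₁ - x̄₂ = -10.90
SE = √(s₁²/n₁ + s₂²/n₂) = √(7.6²/79 + 4.7²/44) = 1.1105
df = 119.60 → 119 (Welch–Satterthwaite, rounded down)
t* = 2.358

CI: -10.90 ± 2.358 · 1.1105 = -10.90 ± 2.62 = (-13.52, -8.28)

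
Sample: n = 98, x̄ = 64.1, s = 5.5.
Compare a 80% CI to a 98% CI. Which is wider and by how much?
98% CI is wider by 1.20

df = 97
80% CI: t* = 1.290, (63.38, 64.82), width = 2 · t* · s/√n = 1.43
98% CI: t* = 2.365, (62.79, 65.41), width = 2 · t* · s/√n = 2.63

The 98% CI is wider by 2.63 - 1.43 = 1.20.
Higher confidence requires a wider interval.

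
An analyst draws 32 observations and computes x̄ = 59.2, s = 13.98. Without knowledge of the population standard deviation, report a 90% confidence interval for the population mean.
(55.01, 63.39)

t-interval (σ unknown):
df = n - 1 = 31
t* = 1.696 for 90% confidence

Margin of error = t* · s/√n = 1.696 · 13.98/√32 = 4.19

CI: (55.01, 63.39)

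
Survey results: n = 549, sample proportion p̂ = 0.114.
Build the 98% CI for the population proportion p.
(0.082, 0.146)

Proportion CI:
SE = √(p̂(1-p̂)/n) = √(0.114 · 0.886 / 549) = 0.01356

z* = 2.326
Margin = z* · SE = 2.326 · 0.01356 = 0.0315

CI: 0.114 ± 0.0315 = (0.082, 0.146)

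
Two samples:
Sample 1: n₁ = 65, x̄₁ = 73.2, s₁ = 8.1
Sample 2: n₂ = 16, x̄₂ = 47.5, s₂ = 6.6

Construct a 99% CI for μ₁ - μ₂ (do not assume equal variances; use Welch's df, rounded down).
(20.35, 31.05)

Difference: x̄₁ - x̄₂ = 25.70
SE = √(s₁²/n₁ + s₂²/n₂) = √(8.1²/65 + 6.6²/16) = 1.9318
df = 27.30 → 27 (Welch–Satterthwaite, rounded down)
t* = 2.771

CI: 25.70 ± 2.771 · 1.9318 = 25.70 ± 5.35 = (20.35, 31.05)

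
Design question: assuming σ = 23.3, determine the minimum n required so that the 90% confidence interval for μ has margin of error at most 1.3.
n ≥ 870

For margin E ≤ 1.3:
n ≥ (z* · σ / E)²
n ≥ (1.645 · 23.3 / 1.3)²
n ≥ 869.27

Minimum n = 870 (rounding up)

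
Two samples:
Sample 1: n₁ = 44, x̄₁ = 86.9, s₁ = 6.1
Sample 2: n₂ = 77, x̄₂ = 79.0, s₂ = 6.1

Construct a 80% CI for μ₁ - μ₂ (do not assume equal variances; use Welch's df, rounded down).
(6.41, 9.39)

Difference: x̄₁ - x̄₂ = 7.90
SE = √(s₁²/n₁ + s₂²/n₂) = √(6.1²/44 + 6.1²/77) = 1.1528
df = 89.63 → 89 (Welch–Satterthwaite, rounded down)
t* = 1.291

CI: 7.90 ± 1.291 · 1.1528 = 7.90 ± 1.49 = (6.41, 9.39)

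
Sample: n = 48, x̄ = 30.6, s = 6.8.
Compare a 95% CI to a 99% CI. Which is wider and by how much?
99% CI is wider by 1.32

df = 47
95% CI: t* = 2.012, (28.63, 32.57), width = 2 · t* · s/√n = 3.95
99% CI: t* = 2.685, (27.96, 33.24), width = 2 · t* · s/√n = 5.27

The 99% CI is wider by 5.27 - 3.95 = 1.32.
Higher confidence requires a wider interval.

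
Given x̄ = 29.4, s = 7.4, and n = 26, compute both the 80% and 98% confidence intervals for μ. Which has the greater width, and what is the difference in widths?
98% CI is wider by 3.39

df = 25
80% CI: t* = 1.316, (27.49, 31.31), width = 2 · t* · s/√n = 3.82
98% CI: t* = 2.485, (25.79, 33.01), width = 2 · t* · s/√n = 7.21

The 98% CI is wider by 7.21 - 3.82 = 3.39.
Higher confidence requires a wider interval.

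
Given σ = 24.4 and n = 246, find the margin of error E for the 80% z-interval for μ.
Margin of error = 1.99

Margin of error = z* · σ/√n
= 1.282 · 24.4/√246
= 1.282 · 24.4/15.6844
= 1.99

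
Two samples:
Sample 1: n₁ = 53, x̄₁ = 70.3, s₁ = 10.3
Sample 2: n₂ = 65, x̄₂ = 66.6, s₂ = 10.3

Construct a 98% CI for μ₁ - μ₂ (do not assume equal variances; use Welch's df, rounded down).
(-0.80, 8.20)

Difference: x̄₁ - x̄₂ = 3.70
SE = √(s₁²/n₁ + s₂²/n₂) = √(10.3²/53 + 10.3²/65) = 1.9063
df = 111.27 → 111 (Welch–Satterthwaite, rounded down)
t* = 2.360

CI: 3.70 ± 2.360 · 1.9063 = 3.70 ± 4.50 = (-0.80, 8.20)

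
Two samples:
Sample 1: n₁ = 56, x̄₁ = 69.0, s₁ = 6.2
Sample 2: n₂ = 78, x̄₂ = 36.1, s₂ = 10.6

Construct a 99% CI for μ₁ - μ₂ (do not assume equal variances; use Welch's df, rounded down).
(29.09, 36.71)

Difference: x̄₁ - x̄₂ = 32.90
SE = √(s₁²/n₁ + s₂²/n₂) = √(6.2²/56 + 10.6²/78) = 1.4584
df = 127.38 → 127 (Welch–Satterthwaite, rounded down)
t* = 2.615

CI: 32.90 ± 2.615 · 1.4584 = 32.90 ± 3.81 = (29.09, 36.71)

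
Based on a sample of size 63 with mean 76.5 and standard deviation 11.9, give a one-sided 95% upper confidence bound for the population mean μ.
μ ≤ 79.00

Upper bound (one-sided):
t* = 1.670 (one-sided for 95%)
Upper bound = x̄ + t* · s/√n = 76.5 + 1.670 · 11.9/√63 = 79.00

We are 95% confident that μ ≤ 79.00.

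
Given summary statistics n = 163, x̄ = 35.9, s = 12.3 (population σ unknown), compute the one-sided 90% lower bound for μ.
μ ≥ 34.66

Lower bound (one-sided):
t* = 1.287 (one-sided for 90%)
Lower bound = x̄ - t* · s/√n = 35.9 - 1.287 · 12.3/√163 = 34.66

We are 90% confident that μ ≥ 34.66.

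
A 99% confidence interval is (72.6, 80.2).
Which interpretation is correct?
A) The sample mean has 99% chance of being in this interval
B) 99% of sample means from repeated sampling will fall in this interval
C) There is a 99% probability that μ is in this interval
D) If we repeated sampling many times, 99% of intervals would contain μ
D

A) Wrong — x̄ is observed and sits in the interval by construction.
B) Wrong — coverage applies to intervals containing μ, not to future x̄ values.
C) Wrong — μ is fixed; the randomness lives in the interval, not in μ.
D) Correct — this is the frequentist long-run coverage interpretation.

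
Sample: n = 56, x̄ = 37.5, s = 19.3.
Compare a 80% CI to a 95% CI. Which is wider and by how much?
95% CI is wider by 3.65

df = 55
80% CI: t* = 1.297, (34.15, 40.85), width = 2 · t* · s/√n = 6.69
95% CI: t* = 2.004, (32.33, 42.67), width = 2 · t* · s/√n = 10.34

The 95% CI is wider by 10.34 - 6.69 = 3.65.
Higher confidence requires a wider interval.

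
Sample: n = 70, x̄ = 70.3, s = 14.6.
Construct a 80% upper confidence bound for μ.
μ ≤ 71.78

Upper bound (one-sided):
t* = 0.847 (one-sided for 80%)
Upper bound = x̄ + t* · s/√n = 70.3 + 0.847 · 14.6/√70 = 71.78

We are 80% confident that μ ≤ 71.78.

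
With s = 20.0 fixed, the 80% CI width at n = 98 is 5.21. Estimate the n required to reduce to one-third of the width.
n ≈ 882

CI width ∝ 1/√n
To reduce width by factor 3, need √n to grow by 3 → need 3² = 9 times as many samples.

Current: n = 98, width = 5.21
New: n = 882, width ≈ 1.73

Width reduced by factor of 5.21/1.73 = 3.01.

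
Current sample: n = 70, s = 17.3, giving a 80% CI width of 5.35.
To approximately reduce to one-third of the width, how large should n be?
n ≈ 630

CI width ∝ 1/√n
To reduce width by factor 3, need √n to grow by 3 → need 3² = 9 times as many samples.

Current: n = 70, width = 5.35
New: n = 630, width ≈ 1.77

Width reduced by factor of 5.35/1.77 = 3.02.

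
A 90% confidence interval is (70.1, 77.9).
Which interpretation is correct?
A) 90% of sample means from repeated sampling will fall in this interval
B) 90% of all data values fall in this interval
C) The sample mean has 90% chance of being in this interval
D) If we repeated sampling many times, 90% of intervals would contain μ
D

A) Wrong — coverage applies to intervals containing μ, not to future x̄ values.
B) Wrong — a CI is about the parameter μ, not individual data values.
C) Wrong — x̄ is observed and sits in the interval by construction.
D) Correct — this is the frequentist long-run coverage interpretation.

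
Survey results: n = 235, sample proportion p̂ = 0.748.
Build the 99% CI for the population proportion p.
(0.675, 0.821)

Proportion CI:
SE = √(p̂(1-p̂)/n) = √(0.748 · 0.252 / 235) = 0.02832

z* = 2.576
Margin = z* · SE = 2.576 · 0.02832 = 0.0730

CI: 0.748 ± 0.0730 = (0.675, 0.821)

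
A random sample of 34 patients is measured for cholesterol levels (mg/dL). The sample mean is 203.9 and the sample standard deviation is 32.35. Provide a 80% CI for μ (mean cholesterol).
(196.64, 211.16)

t-interval (σ unknown):
df = n - 1 = 33
t* = 1.308 for 80% confidence

Margin of error = t* · s/√n = 1.308 · 32.35/√34 = 7.26

CI: (196.64, 211.16)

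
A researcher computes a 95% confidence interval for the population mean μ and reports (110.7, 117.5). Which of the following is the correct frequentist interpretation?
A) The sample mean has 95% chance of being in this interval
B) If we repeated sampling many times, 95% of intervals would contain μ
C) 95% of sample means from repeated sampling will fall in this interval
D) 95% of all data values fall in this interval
B

A) Wrong — x̄ is observed and sits in the interval by construction.
B) Correct — this is the frequentist long-run coverage interpretation.
C) Wrong — coverage applies to intervals containing μ, not to future x̄ values.
D) Wrong — a CI is about the parameter μ, not individual data values.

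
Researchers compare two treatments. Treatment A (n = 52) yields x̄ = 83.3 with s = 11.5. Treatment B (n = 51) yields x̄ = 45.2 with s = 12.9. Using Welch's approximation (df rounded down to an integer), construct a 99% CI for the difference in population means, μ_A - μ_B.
(31.77, 44.43)

Difference: x̄₁ - x̄₂ = 38.10
SE = √(s₁²/n₁ + s₂²/n₂) = √(11.5²/52 + 12.9²/51) = 2.4096
df = 99.22 → 99 (Welch–Satterthwaite, rounded down)
t* = 2.626

CI: 38.10 ± 2.626 · 2.4096 = 38.10 ± 6.33 = (31.77, 44.43)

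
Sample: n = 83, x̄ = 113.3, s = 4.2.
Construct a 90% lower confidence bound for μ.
μ ≥ 112.70

Lower bound (one-sided):
t* = 1.292 (one-sided for 90%)
Lower bound = x̄ - t* · s/√n = 113.3 - 1.292 · 4.2/√83 = 112.70

We are 90% confident that μ ≥ 112.70.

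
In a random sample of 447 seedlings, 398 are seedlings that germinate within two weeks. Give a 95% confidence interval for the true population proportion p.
(0.861, 0.919)

Proportion CI:
p̂ = 398/447 = 0.89038
SE = √(p̂(1-p̂)/n) = √(0.89038 · 0.10962 / 447) = 0.01478

z* = 1.960
Margin = z* · SE = 1.960 · 0.01478 = 0.0290

CI: 0.89038 ± 0.0290 = (0.861, 0.919)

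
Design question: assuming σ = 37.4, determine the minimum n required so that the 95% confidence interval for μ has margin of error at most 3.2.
n ≥ 525

For margin E ≤ 3.2:
n ≥ (z* · σ / E)²
n ≥ (1.960 · 37.4 / 3.2)²
n ≥ 524.75

Minimum n = 525 (rounding up)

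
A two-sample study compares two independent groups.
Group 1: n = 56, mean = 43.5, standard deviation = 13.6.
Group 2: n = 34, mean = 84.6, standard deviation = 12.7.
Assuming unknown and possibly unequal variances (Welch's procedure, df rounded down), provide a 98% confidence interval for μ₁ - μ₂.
(-47.85, -34.35)

Difference: x̄₁ - x̄₂ = -41.10
SE = √(s₁²/n₁ + s₂²/n₂) = √(13.6²/56 + 12.7²/34) = 2.8367
df = 73.56 → 73 (Welch–Satterthwaite, rounded down)
t* = 2.379

CI: -41.10 ± 2.379 · 2.8367 = -41.10 ± 6.75 = (-47.85, -34.35)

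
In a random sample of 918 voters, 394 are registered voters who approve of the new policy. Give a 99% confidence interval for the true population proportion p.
(0.387, 0.471)

Proportion CI:
p̂ = 394/918 = 0.42919
SE = √(p̂(1-p̂)/n) = √(0.42919 · 0.57081 / 918) = 0.01634

z* = 2.576
Margin = z* · SE = 2.576 · 0.01634 = 0.0421

CI: 0.42919 ± 0.0421 = (0.387, 0.471)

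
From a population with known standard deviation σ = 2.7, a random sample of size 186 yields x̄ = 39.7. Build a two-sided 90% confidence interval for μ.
(39.37, 40.03)

z-interval (σ known):
z* = 1.645 for 90% confidence

Margin of error = z* · σ/√n = 1.645 · 2.7/√186 = 0.33

CI: (39.7 - 0.33, 39.7 + 0.33) = (39.37, 40.03)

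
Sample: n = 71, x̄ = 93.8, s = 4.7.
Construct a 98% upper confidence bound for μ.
μ ≤ 94.97

Upper bound (one-sided):
t* = 2.093 (one-sided for 98%)
Upper bound = x̄ + t* · s/√n = 93.8 + 2.093 · 4.7/√71 = 94.97

We are 98% confident that μ ≤ 94.97.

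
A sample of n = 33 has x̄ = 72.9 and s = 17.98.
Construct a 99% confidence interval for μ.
(64.33, 81.47)

t-interval (σ unknown):
df = n - 1 = 32
t* = 2.738 for 99% confidence

Margin of error = t* · s/√n = 2.738 · 17.98/√33 = 8.57

CI: (64.33, 81.47)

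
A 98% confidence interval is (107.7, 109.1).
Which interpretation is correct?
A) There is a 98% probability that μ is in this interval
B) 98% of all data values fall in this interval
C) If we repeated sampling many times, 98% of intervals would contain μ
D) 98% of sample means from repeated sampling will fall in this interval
C

A) Wrong — μ is fixed; the randomness lives in the interval, not in μ.
B) Wrong — a CI is about the parameter μ, not individual data values.
C) Correct — this is the frequentist long-run coverage interpretation.
D) Wrong — coverage applies to intervals containing μ, not to future x̄ values.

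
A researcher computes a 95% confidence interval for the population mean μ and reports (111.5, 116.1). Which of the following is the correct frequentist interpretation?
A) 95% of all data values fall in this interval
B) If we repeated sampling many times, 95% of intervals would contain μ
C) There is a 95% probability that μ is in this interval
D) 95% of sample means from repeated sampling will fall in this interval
B

A) Wrong — a CI is about the parameter μ, not individual data values.
B) Correct — this is the frequentist long-run coverage interpretation.
C) Wrong — μ is fixed; the randomness lives in the interval, not in μ.
D) Wrong — coverage applies to intervals containing μ, not to future x̄ values.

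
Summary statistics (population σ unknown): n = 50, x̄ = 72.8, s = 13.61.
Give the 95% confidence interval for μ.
(68.93, 76.67)

t-interval (σ unknown):
df = n - 1 = 49
t* = 2.010 for 95% confidence

Margin of error = t* · s/√n = 2.010 · 13.61/√50 = 3.87

CI: (68.93, 76.67)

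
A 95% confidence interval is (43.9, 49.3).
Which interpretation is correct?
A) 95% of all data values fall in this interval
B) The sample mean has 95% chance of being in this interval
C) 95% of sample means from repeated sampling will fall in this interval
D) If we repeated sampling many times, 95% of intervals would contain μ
D

A) Wrong — a CI is about the parameter μ, not individual data values.
B) Wrong — x̄ is observed and sits in the interval by construction.
C) Wrong — coverage applies to intervals containing μ, not to future x̄ values.
D) Correct — this is the frequentist long-run coverage interpretation.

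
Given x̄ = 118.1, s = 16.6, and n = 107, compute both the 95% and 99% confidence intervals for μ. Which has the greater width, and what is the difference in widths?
99% CI is wider by 2.06

df = 106
95% CI: t* = 1.983, (114.92, 121.28), width = 2 · t* · s/√n = 6.36
99% CI: t* = 2.623, (113.89, 122.31), width = 2 · t* · s/√n = 8.42

The 99% CI is wider by 8.42 - 6.36 = 2.06.
Higher confidence requires a wider interval.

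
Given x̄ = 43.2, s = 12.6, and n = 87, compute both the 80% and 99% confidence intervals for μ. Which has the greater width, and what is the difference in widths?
99% CI is wider by 3.63

df = 86
80% CI: t* = 1.291, (41.46, 44.94), width = 2 · t* · s/√n = 3.49
99% CI: t* = 2.634, (39.64, 46.76), width = 2 · t* · s/√n = 7.12

The 99% CI is wider by 7.12 - 3.49 = 3.63.
Higher confidence requires a wider interval.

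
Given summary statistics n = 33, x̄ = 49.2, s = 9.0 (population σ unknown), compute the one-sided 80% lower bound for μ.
μ ≥ 47.86

Lower bound (one-sided):
t* = 0.853 (one-sided for 80%)
Lower bound = x̄ - t* · s/√n = 49.2 - 0.853 · 9.0/√33 = 47.86

We are 80% confident that μ ≥ 47.86.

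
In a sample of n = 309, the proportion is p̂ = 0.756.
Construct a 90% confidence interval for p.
(0.716, 0.796)

Proportion CI:
SE = √(p̂(1-p̂)/n) = √(0.756 · 0.244 / 309) = 0.02443

z* = 1.645
Margin = z* · SE = 1.645 · 0.02443 = 0.0402

CI: 0.756 ± 0.0402 = (0.716, 0.796)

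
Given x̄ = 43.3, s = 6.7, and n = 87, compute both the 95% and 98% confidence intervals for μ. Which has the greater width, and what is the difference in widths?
98% CI is wider by 0.54

df = 86
95% CI: t* = 1.988, (41.87, 44.73), width = 2 · t* · s/√n = 2.86
98% CI: t* = 2.370, (41.60, 45.00), width = 2 · t* · s/√n = 3.40

The 98% CI is wider by 3.40 - 2.86 = 0.54.
Higher confidence requires a wider interval.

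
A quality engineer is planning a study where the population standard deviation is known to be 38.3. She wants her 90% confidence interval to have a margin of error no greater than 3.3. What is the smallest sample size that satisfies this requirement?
n ≥ 365

For margin E ≤ 3.3:
n ≥ (z* · σ / E)²
n ≥ (1.645 · 38.3 / 3.3)²
n ≥ 364.50

Minimum n = 365 (rounding up)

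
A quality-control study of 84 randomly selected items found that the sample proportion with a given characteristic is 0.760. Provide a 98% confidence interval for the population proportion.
(0.652, 0.868)

Proportion CI:
SE = √(p̂(1-p̂)/n) = √(0.760 · 0.240 / 84) = 0.04660

z* = 2.326
Margin = z* · SE = 2.326 · 0.04660 = 0.1084

CI: 0.760 ± 0.1084 = (0.652, 0.868)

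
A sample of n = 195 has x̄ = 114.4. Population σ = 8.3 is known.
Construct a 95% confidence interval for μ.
(113.24, 115.56)

z-interval (σ known):
z* = 1.960 for 95% confidence

Margin of error = z* · σ/√n = 1.960 · 8.3/√195 = 1.16

CI: (114.4 - 1.16, 114.4 + 1.16) = (113.24, 115.56)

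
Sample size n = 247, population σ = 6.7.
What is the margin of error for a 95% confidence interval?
Margin of error = 0.84

Margin of error = z* · σ/√n
= 1.960 · 6.7/√247
= 1.960 · 6.7/15.7162
= 0.84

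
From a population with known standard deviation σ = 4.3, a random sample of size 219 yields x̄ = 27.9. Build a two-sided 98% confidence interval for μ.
(27.22, 28.58)

z-interval (σ known):
z* = 2.326 for 98% confidence

Margin of error = z* · σ/√n = 2.326 · 4.3/√219 = 0.68

CI: (27.9 - 0.68, 27.9 + 0.68) = (27.22, 28.58)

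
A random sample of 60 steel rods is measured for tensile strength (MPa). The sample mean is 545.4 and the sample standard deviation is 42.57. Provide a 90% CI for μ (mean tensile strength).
(536.22, 554.58)

t-interval (σ unknown):
df = n - 1 = 59
t* = 1.671 for 90% confidence

Margin of error = t* · s/√n = 1.671 · 42.57/√60 = 9.18

CI: (536.22, 554.58)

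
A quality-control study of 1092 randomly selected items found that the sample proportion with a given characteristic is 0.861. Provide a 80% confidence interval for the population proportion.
(0.848, 0.874)

Proportion CI:
SE = √(p̂(1-p̂)/n) = √(0.861 · 0.139 / 1092) = 0.01047

z* = 1.282
Margin = z* · SE = 1.282 · 0.01047 = 0.0134

CI: 0.861 ± 0.0134 = (0.848, 0.874)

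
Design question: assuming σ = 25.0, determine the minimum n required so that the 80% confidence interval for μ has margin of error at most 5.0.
n ≥ 42

For margin E ≤ 5.0:
n ≥ (z* · σ / E)²
n ≥ (1.282 · 25.0 / 5.0)²
n ≥ 41.09

Minimum n = 42 (rounding up)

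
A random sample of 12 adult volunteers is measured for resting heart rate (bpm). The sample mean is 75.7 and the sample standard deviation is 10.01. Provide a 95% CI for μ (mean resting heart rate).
(69.34, 82.06)

t-interval (σ unknown):
df = n - 1 = 11
t* = 2.201 for 95% confidence

Margin of error = t* · s/√n = 2.201 · 10.01/√12 = 6.36

CI: (69.34, 82.06)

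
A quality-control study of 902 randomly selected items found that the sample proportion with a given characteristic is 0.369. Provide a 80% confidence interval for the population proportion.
(0.348, 0.390)

Proportion CI:
SE = √(p̂(1-p̂)/n) = √(0.369 · 0.631 / 902) = 0.01607

z* = 1.282
Margin = z* · SE = 1.282 · 0.01607 = 0.0206

CI: 0.369 ± 0.0206 = (0.348, 0.390)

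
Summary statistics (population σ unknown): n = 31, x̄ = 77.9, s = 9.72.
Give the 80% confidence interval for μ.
(75.61, 80.19)

t-interval (σ unknown):
df = n - 1 = 30
t* = 1.310 for 80% confidence

Margin of error = t* · s/√n = 1.310 · 9.72/√31 = 2.29

CI: (75.61, 80.19)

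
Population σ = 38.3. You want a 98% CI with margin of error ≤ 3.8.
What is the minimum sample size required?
n ≥ 550

For margin E ≤ 3.8:
n ≥ (z* · σ / E)²
n ≥ (2.326 · 38.3 / 3.8)²
n ≥ 549.60

Minimum n = 550 (rounding up)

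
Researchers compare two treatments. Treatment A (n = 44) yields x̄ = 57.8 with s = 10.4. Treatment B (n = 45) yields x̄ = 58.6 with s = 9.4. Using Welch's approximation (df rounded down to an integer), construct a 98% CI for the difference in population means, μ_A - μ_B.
(-5.79, 4.19)

Difference: x̄₁ - x̄₂ = -0.80
SE = √(s₁²/n₁ + s₂²/n₂) = √(10.4²/44 + 9.4²/45) = 2.1028
df = 85.70 → 85 (Welch–Satterthwaite, rounded down)
t* = 2.371

CI: -0.80 ± 2.371 · 2.1028 = -0.80 ± 4.99 = (-5.79, 4.19)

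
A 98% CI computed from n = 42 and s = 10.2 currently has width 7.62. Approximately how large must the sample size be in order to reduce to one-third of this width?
n ≈ 378

CI width ∝ 1/√n
To reduce width by factor 3, need √n to grow by 3 → need 3² = 9 times as many samples.

Current: n = 42, width = 7.62
New: n = 378, width ≈ 2.45

Width reduced by factor of 7.62/2.45 = 3.11.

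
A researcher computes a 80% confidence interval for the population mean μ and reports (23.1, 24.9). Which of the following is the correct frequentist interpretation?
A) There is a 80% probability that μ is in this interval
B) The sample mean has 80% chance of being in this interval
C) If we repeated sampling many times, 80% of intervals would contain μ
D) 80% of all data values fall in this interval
C

A) Wrong — μ is fixed; the randomness lives in the interval, not in μ.
B) Wrong — x̄ is observed and sits in the interval by construction.
C) Correct — this is the frequentist long-run coverage interpretation.
D) Wrong — a CI is about the parameter μ, not individual data values.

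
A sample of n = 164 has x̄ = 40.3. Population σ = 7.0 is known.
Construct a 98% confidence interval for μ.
(39.03, 41.57)

z-interval (σ known):
z* = 2.326 for 98% confidence

Margin of error = z* · σ/√n = 2.326 · 7.0/√164 = 1.27

CI: (40.3 - 1.27, 40.3 + 1.27) = (39.03, 41.57)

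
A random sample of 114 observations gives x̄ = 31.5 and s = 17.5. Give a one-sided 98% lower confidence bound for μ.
μ ≥ 28.09

Lower bound (one-sided):
t* = 2.078 (one-sided for 98%)
Lower bound = x̄ - t* · s/√n = 31.5 - 2.078 · 17.5/√114 = 28.09

We are 98% confident that μ ≥ 28.09.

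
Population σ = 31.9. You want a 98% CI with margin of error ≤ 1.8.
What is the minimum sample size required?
n ≥ 1700

For margin E ≤ 1.8:
n ≥ (z* · σ / E)²
n ≥ (2.326 · 31.9 / 1.8)²
n ≥ 1699.24

Minimum n = 1700 (rounding up)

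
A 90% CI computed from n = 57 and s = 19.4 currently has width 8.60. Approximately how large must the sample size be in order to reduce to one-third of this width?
n ≈ 513

CI width ∝ 1/√n
To reduce width by factor 3, need √n to grow by 3 → need 3² = 9 times as many samples.

Current: n = 57, width = 8.60
New: n = 513, width ≈ 2.82

Width reduced by factor of 8.60/2.82 = 3.05.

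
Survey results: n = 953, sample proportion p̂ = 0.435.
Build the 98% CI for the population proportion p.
(0.398, 0.472)

Proportion CI:
SE = √(p̂(1-p̂)/n) = √(0.435 · 0.565 / 953) = 0.01606

z* = 2.326
Margin = z* · SE = 2.326 · 0.01606 = 0.0374

CI: 0.435 ± 0.0374 = (0.398, 0.472)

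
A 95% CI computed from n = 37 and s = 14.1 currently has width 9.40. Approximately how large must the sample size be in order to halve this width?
n ≈ 148

CI width ∝ 1/√n
To reduce width by factor 2, need √n to grow by 2 → need 2² = 4 times as many samples.

Current: n = 37, width = 9.40
New: n = 148, width ≈ 4.58

Width reduced by factor of 9.40/4.58 = 2.05.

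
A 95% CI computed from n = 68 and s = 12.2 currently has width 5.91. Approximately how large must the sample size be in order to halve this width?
n ≈ 272

CI width ∝ 1/√n
To reduce width by factor 2, need √n to grow by 2 → need 2² = 4 times as many samples.

Current: n = 68, width = 5.91
New: n = 272, width ≈ 2.91

Width reduced by factor of 5.91/2.91 = 2.03.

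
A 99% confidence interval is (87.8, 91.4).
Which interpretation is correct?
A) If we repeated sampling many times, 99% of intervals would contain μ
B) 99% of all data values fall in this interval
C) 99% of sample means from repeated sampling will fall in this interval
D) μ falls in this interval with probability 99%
A

A) Correct — this is the frequentist long-run coverage interpretation.
B) Wrong — a CI is about the parameter μ, not individual data values.
C) Wrong — coverage applies to intervals containing μ, not to future x̄ values.
D) Wrong — μ is fixed; the randomness lives in the interval, not in μ.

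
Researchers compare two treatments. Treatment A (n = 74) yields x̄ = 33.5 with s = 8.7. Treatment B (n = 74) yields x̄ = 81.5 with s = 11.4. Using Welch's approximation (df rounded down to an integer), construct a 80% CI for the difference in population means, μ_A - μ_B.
(-50.15, -45.85)

Difference: x̄₁ - x̄₂ = -48.00
SE = √(s₁²/n₁ + s₂²/n₂) = √(8.7²/74 + 11.4²/74) = 1.6670
df = 136.49 → 136 (Welch–Satterthwaite, rounded down)
t* = 1.288

CI: -48.00 ± 1.288 · 1.6670 = -48.00 ± 2.15 = (-50.15, -45.85)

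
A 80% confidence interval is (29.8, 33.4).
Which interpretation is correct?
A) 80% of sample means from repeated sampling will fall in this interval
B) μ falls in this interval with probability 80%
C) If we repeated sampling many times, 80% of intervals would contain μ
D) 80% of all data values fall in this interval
C

A) Wrong — coverage applies to intervals containing μ, not to future x̄ values.
B) Wrong — μ is fixed; the randomness lives in the interval, not in μ.
C) Correct — this is the frequentist long-run coverage interpretation.
D) Wrong — a CI is about the parameter μ, not individual data values.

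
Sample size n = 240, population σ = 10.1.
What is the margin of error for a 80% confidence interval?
Margin of error = 0.84

Margin of error = z* · σ/√n
= 1.282 · 10.1/√240
= 1.282 · 10.1/15.4919
= 0.84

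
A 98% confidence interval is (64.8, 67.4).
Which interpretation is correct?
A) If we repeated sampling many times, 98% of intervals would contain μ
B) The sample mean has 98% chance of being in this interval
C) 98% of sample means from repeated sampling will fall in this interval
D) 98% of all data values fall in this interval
A

A) Correct — this is the frequentist long-run coverage interpretation.
B) Wrong — x̄ is observed and sits in the interval by construction.
C) Wrong — coverage applies to intervals containing μ, not to future x̄ values.
D) Wrong — a CI is about the parameter μ, not individual data values.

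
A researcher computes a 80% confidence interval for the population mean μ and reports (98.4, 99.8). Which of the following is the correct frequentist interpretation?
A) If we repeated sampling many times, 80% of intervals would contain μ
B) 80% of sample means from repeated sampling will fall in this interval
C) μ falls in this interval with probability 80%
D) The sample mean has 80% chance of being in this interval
A

A) Correct — this is the frequentist long-run coverage interpretation.
B) Wrong — coverage applies to intervals containing μ, not to future x̄ values.
C) Wrong — μ is fixed; the randomness lives in the interval, not in μ.
D) Wrong — x̄ is observed and sits in the interval by construction.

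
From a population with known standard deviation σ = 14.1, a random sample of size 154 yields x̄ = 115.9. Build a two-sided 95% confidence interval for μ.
(113.67, 118.13)

z-interval (σ known):
z* = 1.960 for 95% confidence

Margin of error = z* · σ/√n = 1.960 · 14.1/√154 = 2.23

CI: (115.9 - 2.23, 115.9 + 2.23) = (113.67, 118.13)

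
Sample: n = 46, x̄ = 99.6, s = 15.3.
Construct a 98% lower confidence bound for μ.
μ ≥ 94.83

Lower bound (one-sided):
t* = 2.115 (one-sided for 98%)
Lower bound = x̄ - t* · s/√n = 99.6 - 2.115 · 15.3/√46 = 94.83

We are 98% confident that μ ≥ 94.83.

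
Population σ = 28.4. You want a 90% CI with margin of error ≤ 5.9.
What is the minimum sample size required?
n ≥ 63

For margin E ≤ 5.9:
n ≥ (z* · σ / E)²
n ≥ (1.645 · 28.4 / 5.9)²
n ≥ 62.70

Minimum n = 63 (rounding up)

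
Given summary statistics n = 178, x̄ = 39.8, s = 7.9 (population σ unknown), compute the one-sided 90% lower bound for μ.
μ ≥ 39.04

Lower bound (one-sided):
t* = 1.286 (one-sided for 90%)
Lower bound = x̄ - t* · s/√n = 39.8 - 1.286 · 7.9/√178 = 39.04

We are 90% confident that μ ≥ 39.04.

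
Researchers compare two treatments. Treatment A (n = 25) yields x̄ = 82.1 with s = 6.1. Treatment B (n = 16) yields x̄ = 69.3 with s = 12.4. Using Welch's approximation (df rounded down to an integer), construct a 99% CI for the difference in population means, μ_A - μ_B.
(3.27, 22.33)

Difference: x̄₁ - x̄₂ = 12.80
SE = √(s₁²/n₁ + s₂²/n₂) = √(6.1²/25 + 12.4²/16) = 3.3314
df = 19.71 → 19 (Welch–Satterthwaite, rounded down)
t* = 2.861

CI: 12.80 ± 2.861 · 3.3314 = 12.80 ± 9.53 = (3.27, 22.33)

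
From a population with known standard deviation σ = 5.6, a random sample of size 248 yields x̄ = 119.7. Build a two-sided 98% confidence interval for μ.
(118.87, 120.53)

z-interval (σ known):
z* = 2.326 for 98% confidence

Margin of error = z* · σ/√n = 2.326 · 5.6/√248 = 0.83

CI: (119.7 - 0.83, 119.7 + 0.83) = (118.87, 120.53)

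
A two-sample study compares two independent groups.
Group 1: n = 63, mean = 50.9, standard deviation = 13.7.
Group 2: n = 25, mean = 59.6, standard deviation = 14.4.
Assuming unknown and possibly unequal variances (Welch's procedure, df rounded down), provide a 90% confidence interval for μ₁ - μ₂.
(-14.35, -3.05)

Difference: x̄₁ - x̄₂ = -8.70
SE = √(s₁²/n₁ + s₂²/n₂) = √(13.7²/63 + 14.4²/25) = 3.3576
df = 42.23 → 42 (Welch–Satterthwaite, rounded down)
t* = 1.682

CI: -8.70 ± 1.682 · 3.3576 = -8.70 ± 5.65 = (-14.35, -3.05)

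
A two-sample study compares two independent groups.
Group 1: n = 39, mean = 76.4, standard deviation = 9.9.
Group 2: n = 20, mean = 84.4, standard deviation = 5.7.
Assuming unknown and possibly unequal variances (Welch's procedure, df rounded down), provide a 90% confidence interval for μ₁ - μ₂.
(-11.40, -4.60)

Difference: x̄₁ - x̄₂ = -8.00
SE = √(s₁²/n₁ + s₂²/n₂) = √(9.9²/39 + 5.7²/20) = 2.0341
df = 56.11 → 56 (Welch–Satterthwaite, rounded down)
t* = 1.673

CI: -8.00 ± 1.673 · 2.0341 = -8.00 ± 3.40 = (-11.40, -4.60)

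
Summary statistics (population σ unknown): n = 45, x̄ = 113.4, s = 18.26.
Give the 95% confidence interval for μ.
(107.92, 118.88)

t-interval (σ unknown):
df = n - 1 = 44
t* = 2.015 for 95% confidence

Margin of error = t* · s/√n = 2.015 · 18.26/√45 = 5.48

CI: (107.92, 118.88)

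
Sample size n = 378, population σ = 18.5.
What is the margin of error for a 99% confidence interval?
Margin of error = 2.45

Margin of error = z* · σ/√n
= 2.576 · 18.5/√378
= 2.576 · 18.5/19.4422
= 2.45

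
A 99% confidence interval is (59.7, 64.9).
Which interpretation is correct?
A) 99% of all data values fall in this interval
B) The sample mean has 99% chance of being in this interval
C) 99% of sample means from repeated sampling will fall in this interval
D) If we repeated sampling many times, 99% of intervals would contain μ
D

A) Wrong — a CI is about the parameter μ, not individual data values.
B) Wrong — x̄ is observed and sits in the interval by construction.
C) Wrong — coverage applies to intervals containing μ, not to future x̄ values.
D) Correct — this is the frequentist long-run coverage interpretation.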